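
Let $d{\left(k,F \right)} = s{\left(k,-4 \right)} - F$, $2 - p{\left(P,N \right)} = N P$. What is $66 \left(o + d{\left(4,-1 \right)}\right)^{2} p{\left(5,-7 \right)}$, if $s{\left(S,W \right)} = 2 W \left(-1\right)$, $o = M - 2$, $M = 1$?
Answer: $156288$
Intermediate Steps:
$o = -1$ ($o = 1 - 2 = -1$)
$s{\left(S,W \right)} = - 2 W$
$p{\left(P,N \right)} = 2 - N P$
$d{\left(k,F \right)} = 8 - F$ ($d{\left(k,F \right)} = \left(-2\right) \left(-4\right) - F = 8 - F$)
$66 \left(o + d{\left(4,-1 \right)}\right)^{2} p{\left(5,-7 \right)} = 66 \left(-1 + \left(8 - -1\right)\right)^{2} \left(2 - \left(-7\right) 5\right) = 66 \left(-1 + \left(8 + 1\right)\right)^{2} \left(2 + 35\right) = 66 \left(-1 + 9\right)^{2} \cdot 37 = 66 \cdot 8^{2} \cdot 37 = 66 \cdot 64 \cdot 37 = 4224 \cdot 37 = 156288$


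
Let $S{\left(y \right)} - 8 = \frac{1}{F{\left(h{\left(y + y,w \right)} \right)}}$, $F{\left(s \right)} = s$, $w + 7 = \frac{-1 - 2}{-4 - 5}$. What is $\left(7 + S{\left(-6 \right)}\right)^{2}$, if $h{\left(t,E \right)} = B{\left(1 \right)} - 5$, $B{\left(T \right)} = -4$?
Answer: $\frac{17956}{81} \approx 221.68$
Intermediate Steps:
$w = - \frac{20}{3}$ ($w = -7 + \frac{-1 - 2}{-4 - 5} = -7 - \frac{3}{-9} = -7 - - \frac{1}{3} = -7 + \frac{1}{3} = - \frac{20}{3} \approx -6.6667$)
$h{\left(t,E \right)} = -9$ ($h{\left(t,E \right)} = -4 - 5 = -9$)
$S{\left(y \right)} = \frac{71}{9}$ ($S{\left(y \right)} = 8 + \frac{1}{-9} = 8 - \frac{1}{9} = \frac{71}{9}$)
$\left(7 + S{\left(-6 \right)}\right)^{2} = \left(7 + \frac{71}{9}\right)^{2} = \left(\frac{134}{9}\right)^{2} = \frac{17956}{81}$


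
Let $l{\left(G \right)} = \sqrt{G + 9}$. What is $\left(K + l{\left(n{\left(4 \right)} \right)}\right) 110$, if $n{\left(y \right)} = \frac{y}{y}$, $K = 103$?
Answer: $11330 + 110 \sqrt{10} \approx 11678.0$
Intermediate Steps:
$n{\left(y \right)} = 1$
$l{\left(G \right)} = \sqrt{9 + G}$
$\left(K + l{\left(n{\left(4 \right)} \right)}\right) 110 = \left(103 + \sqrt{9 + 1}\right) 110 = \left(103 + \sqrt{10}\right) 110 = 11330 + 110 \sqrt{10}$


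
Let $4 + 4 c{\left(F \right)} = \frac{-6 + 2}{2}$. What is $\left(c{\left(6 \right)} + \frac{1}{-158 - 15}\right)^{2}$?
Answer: $\frac{271441}{119716} \approx 2.2674$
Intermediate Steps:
$c{\left(F \right)} = - \frac{3}{2}$ ($c{\left(F \right)} = -1 + \frac{\left(-6 + 2\right) \frac{1}{2}}{4} = -1 + \frac{\left(-4\right) \frac{1}{2}}{4} = -1 + \frac{1}{4} \left(-2\right) = -1 - \frac{1}{2} = - \frac{3}{2}$)
$\left(c{\left(6 \right)} + \frac{1}{-158 - 15}\right)^{2} = \left(- \frac{3}{2} + \frac{1}{-158 - 15}\right)^{2} = \left(- \frac{3}{2} + \frac{1}{-173}\right)^{2} = \left(- \frac{3}{2} - \frac{1}{173}\right)^{2} = \left(- \frac{521}{346}\right)^{2} = \frac{271441}{119716}$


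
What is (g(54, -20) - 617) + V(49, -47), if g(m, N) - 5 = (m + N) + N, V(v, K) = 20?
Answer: -578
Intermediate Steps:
g(m, N) = 5 + m + 2*N (g(m, N) = 5 + ((m + N) + N) = 5 + ((N + m) + N) = 5 + (m + 2*N) = 5 + m + 2*N)
(g(54, -20) - 617) + V(49, -47) = ((5 + 54 + 2*(-20)) - 617) + 20 = ((5 + 54 - 40) - 617) + 20 = (19 - 617) + 20 = -598 + 20 = -578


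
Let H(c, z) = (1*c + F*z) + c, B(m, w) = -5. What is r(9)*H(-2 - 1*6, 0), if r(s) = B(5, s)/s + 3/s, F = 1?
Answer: 32/9 ≈ 3.5556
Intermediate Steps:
H(c, z) = z + 2*c (H(c, z) = (1*c + 1*z) + c = (c + z) + c = z + 2*c)
r(s) = -2/s (r(s) = -5/s + 3/s = -2/s)
r(9)*H(-2 - 1*6, 0) = (-2/9)*(0 + 2*(-2 - 1*6)) = (-2*1/9)*(0 + 2*(-2 - 6)) = -2*(0 + 2*(-8))/9 = -2*(0 - 16)/9 = -2/9*(-16) = 32/9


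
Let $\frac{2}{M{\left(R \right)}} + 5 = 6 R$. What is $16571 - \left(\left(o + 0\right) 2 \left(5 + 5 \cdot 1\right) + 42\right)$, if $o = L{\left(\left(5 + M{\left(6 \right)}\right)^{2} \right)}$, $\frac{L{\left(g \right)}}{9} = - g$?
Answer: $\frac{20321189}{961} \approx 21146.0$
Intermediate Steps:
$M{\left(R \right)} = \frac{2}{-5 + 6 R}$
$L{\left(g \right)} = - 9 g$ ($L{\left(g \right)} = 9 \left(- g\right) = - 9 g$)
$o = - \frac{221841}{961}$ ($o = - 9 \left(5 + \frac{2}{-5 + 6 \cdot 6}\right)^{2} = - 9 \left(5 + \frac{2}{-5 + 36}\right)^{2} = - 9 \left(5 + \frac{2}{31}\right)^{2} = - 9 \left(\frac{157}{31}\right)^{2} = \left(-9\right) \frac{24649}{961} = - \frac{221841}{961} \approx -230.84$)
$16571 - \left(\left(o + 0\right) 2 \left(5 + 5 \cdot 1\right) + 42\right) = 16571 - \left(\left(- \frac{221841}{961} + 0\right) 2 \left(5 + 5 \cdot 1\right) + 42\right) = 16571 - \left(\left(- \frac{221841}{961}\right) 2 \left(5 + 5\right) + 42\right) = 16571 - \left(\left(- \frac{443682}{961}\right) 10 + 42\right) = 16571 - \left(- \frac{4436820}{961} + 42\right) = 16571 - - \frac{4396458}{961} = 16571 + \frac{4396458}{961} = \frac{20321189}{961}$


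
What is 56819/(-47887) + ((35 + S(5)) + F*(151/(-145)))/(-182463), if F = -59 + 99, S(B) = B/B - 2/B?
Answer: -214746558397/180993260535 ≈ -1.1865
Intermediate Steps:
S(B) = 1 - 2/B
F = 40
56819/(-47887) + ((35 + S(5)) + F*(151/(-145)))/(-182463) = 56819/(-47887) + ((35 + (-2 + 5)/5) + 40*(151/(-145)))/(-182463) = 56819*(-1/47887) + ((35 + (⅕)*3) + 40*(151*(-1/145)))*(-1/182463) = -8117/6841 + ((35 + ⅗) + 40*(-151/145))*(-1/182463) = -8117/6841 + (178/5 - 1208/29)*(-1/182463) = -8117/6841 - 878/145*(-1/182463) = -8117/6841 + 878/26457135 = -214746558397/180993260535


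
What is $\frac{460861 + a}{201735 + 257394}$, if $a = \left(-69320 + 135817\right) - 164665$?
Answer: $\frac{362693}{459129} \approx 0.78996$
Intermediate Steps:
$a = -98168$ ($a = 66497 - 164665 = -98168$)
$\frac{460861 + a}{201735 + 257394} = \frac{460861 - 98168}{201735 + 257394} = \frac{362693}{459129}$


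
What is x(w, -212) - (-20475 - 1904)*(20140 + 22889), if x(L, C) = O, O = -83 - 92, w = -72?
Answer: 962945816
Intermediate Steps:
O = -175
x(L, C) = -175
x(w, -212) - (-20475 - 1904)*(20140 + 22889) = -175 - (-20475 - 1904)*(20140 + 22889) = -175 - (-22379)*43029 = -175 - 1*(-962945991) = -175 + 962945991 = 962945816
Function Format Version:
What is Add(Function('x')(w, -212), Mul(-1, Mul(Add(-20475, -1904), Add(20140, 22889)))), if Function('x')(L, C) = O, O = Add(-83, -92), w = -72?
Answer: 962945816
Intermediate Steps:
O = -175
Function('x')(L, C) = -175
Add(Function('x')(w, -212), Mul(-1, Mul(Add(-20475, -1904), Add(20140, 22889)))) = Add(-175, Mul(-1, Mul(Add(-20475, -1904), Add(20140, 22889)))) = Add(-175, Mul(-1, Mul(-22379, 43029))) = Add(-175, Mul(-1, -962945991)) = Add(-175, 962945991) = 962945816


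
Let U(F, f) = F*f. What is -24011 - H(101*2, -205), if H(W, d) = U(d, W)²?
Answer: -1714812111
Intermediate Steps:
H(W, d) = W²*d² (H(W, d) = (d*W)² = (W*d)² = W²*d²)
-24011 - H(101*2, -205) = -24011 - (101*2)²*(-205)² = -24011 - 202²*42025 = -24011 - 40804*42025 = -24011 - 1*1714788100 = -24011 - 1714788100 = -1714812111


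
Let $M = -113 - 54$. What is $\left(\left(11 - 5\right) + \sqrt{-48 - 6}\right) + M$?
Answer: $-161 + 3 i \sqrt{6} \approx -161.0 + 7.3485 i$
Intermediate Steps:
$M = -167$
$\left(\left(11 - 5\right) + \sqrt{-48 - 6}\right) + M = \left(\left(11 - 5\right) + \sqrt{-48 - 6}\right) - 167 = \left(\left(11 - 5\right) + \sqrt{-54}\right) - 167 = \left(6 + 3 i \sqrt{6}\right) - 167 = -161 + 3 i \sqrt{6}$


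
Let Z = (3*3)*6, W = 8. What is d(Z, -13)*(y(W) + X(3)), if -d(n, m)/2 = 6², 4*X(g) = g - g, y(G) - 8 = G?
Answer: -1152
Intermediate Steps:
y(G) = 8 + G
Z = 54 (Z = 9*6 = 54)
X(g) = 0 (X(g) = (g - g)/4 = (¼)*0 = 0)
d(n, m) = -72 (d(n, m) = -2*6² = -2*36 = -72)
d(Z, -13)*(y(W) + X(3)) = -72*((8 + 8) + 0) = -72*(16 + 0) = -72*16 = -1152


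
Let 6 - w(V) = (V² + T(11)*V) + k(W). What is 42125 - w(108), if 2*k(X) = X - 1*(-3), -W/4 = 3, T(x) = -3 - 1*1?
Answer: 106693/2 ≈ 53347.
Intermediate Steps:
T(x) = -4 (T(x) = -3 - 1 = -4)
W = -12 (W = -4*3 = -12)
k(X) = 3/2 + X/2 (k(X) = (X - 1*(-3))/2 = (X + 3)/2 = (3 + X)/2 = 3/2 + X/2)
w(V) = 21/2 - V² + 4*V (w(V) = 6 - ((V² - 4*V) + (3/2 + (½)*(-12))) = 6 - ((V² - 4*V) + (3/2 - 6)) = 6 - ((V² - 4*V) - 9/2) = 6 - (-9/2 + V² - 4*V) = 6 + (9/2 - V² + 4*V) = 21/2 - V² + 4*V)
42125 - w(108) = 42125 - (21/2 - 1*108² + 4*108) = 42125 - (21/2 - 1*11664 + 432) = 42125 - (21/2 - 11664 + 432) = 42125 - 1*(-22443/2) = 42125 + 22443/2 = 106693/2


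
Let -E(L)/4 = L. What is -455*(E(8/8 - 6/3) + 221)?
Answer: -102375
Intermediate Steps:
E(L) = -4*L
-455*(E(8/8 - 6/3) + 221) = -455*(-4*(8/8 - 6/3) + 221) = -455*(-4*(8*(1/8) - 6*1/3) + 221) = -455*(-4*(1 - 2) + 221) = -455*(-4*(-1) + 221) = -455*(4 + 221) = -455*225 = -102375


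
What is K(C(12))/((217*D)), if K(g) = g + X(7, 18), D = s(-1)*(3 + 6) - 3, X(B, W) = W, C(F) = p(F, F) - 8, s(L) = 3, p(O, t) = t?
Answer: 11/2604 ≈ 0.0042243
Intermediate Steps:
C(F) = -8 + F (C(F) = F - 8 = -8 + F)
D = 24 (D = 3*(3 + 6) - 3 = 3*9 - 3 = 27 - 3 = 24)
K(g) = 18 + g (K(g) = g + 18 = 18 + g)
K(C(12))/((217*D)) = (18 + (-8 + 12))/((217*24)) = (18 + 4)/5208 = 22*(1/5208) = 11/2604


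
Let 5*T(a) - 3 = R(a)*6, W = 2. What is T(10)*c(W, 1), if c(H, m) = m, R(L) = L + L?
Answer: 123/5 ≈ 24.600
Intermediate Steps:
R(L) = 2*L
T(a) = ⅗ + 12*a/5 (T(a) = ⅗ + ((2*a)*6)/5 = ⅗ + (12*a)/5 = ⅗ + 12*a/5)
T(10)*c(W, 1) = (⅗ + (12/5)*10)*1 = (⅗ + 24)*1 = (123/5)*1 = 123/5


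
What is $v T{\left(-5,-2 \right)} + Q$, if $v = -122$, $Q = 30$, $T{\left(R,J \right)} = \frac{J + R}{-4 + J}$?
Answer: $- \frac{337}{3} \approx -112.33$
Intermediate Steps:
$T{\left(R,J \right)} = \frac{J + R}{-4 + J}$
$v T{\left(-5,-2 \right)} + Q = - 122 \frac{-2 - 5}{-4 - 2} + 30 = - 122 \frac{1}{-6} \left(-7\right) + 30 = - 122 \left(\left(- \frac{1}{6}\right) \left(-7\right)\right) + 30 = \left(-122\right) \frac{7}{6} + 30 = - \frac{427}{3} + 30 = - \frac{337}{3}$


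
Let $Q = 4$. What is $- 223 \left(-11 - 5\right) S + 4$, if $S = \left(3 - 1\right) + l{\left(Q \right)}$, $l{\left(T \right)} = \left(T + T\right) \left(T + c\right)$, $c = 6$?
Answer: $292580$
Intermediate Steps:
$l{\left(T \right)} = 2 T \left(6 + T\right)$ ($l{\left(T \right)} = \left(T + T\right) \left(T + 6\right) = 2 T \left(6 + T\right)$)
$S = 82$ ($S = \left(3 - 1\right) + 2 \cdot 4 \left(6 + 4\right) = 2 + 2 \cdot 4 \cdot 10 = 2 + 80 = 82$)
$- 223 \left(-11 - 5\right) S + 4 = - 223 \left(-11 - 5\right) 82 + 4 = - 223 \left(\left(-16\right) 82\right) + 4 = \left(-223\right) \left(-1312\right) + 4 = 292576 + 4 = 292580$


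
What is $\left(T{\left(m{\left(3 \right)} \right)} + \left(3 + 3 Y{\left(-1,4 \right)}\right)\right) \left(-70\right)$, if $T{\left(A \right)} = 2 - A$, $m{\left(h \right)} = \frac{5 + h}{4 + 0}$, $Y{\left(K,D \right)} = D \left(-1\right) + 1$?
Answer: $420$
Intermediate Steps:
$Y{\left(K,D \right)} = 1 - D$ ($Y{\left(K,D \right)} = - D + 1 = 1 - D$)
$m{\left(h \right)} = \frac{5}{4} + \frac{h}{4}$ ($m{\left(h \right)} = \frac{5 + h}{4} = \left(5 + h\right) \frac{1}{4} = \frac{5}{4} + \frac{h}{4}$)
$\left(T{\left(m{\left(3 \right)} \right)} + \left(3 + 3 Y{\left(-1,4 \right)}\right)\right) \left(-70\right) = \left(\left(2 - \left(\frac{5}{4} + \frac{1}{4} \cdot 3\right)\right) + \left(3 + 3 \left(1 - 4\right)\right)\right) \left(-70\right) = \left(\left(2 - \left(\frac{5}{4} + \frac{3}{4}\right)\right) + \left(3 + 3 \left(1 - 4\right)\right)\right) \left(-70\right) = \left(\left(2 - 2\right) + \left(3 + 3 \left(-3\right)\right)\right) \left(-70\right) = \left(\left(2 - 2\right) + \left(3 - 9\right)\right) \left(-70\right) = \left(0 - 6\right) \left(-70\right) = \left(-6\right) \left(-70\right) = 420$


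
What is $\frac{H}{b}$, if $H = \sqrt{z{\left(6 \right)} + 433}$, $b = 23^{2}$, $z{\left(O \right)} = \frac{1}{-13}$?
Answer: $\frac{2 \sqrt{18291}}{6877} \approx 0.039332$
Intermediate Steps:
$z{\left(O \right)} = - \frac{1}{13}$
$b = 529$
$H = \frac{2 \sqrt{18291}}{13}$ ($H = \sqrt{- \frac{1}{13} + 433} = \sqrt{\frac{5628}{13}} = \frac{2 \sqrt{18291}}{13} \approx 20.807$)
$\frac{H}{b} = \frac{\frac{2}{13} \sqrt{18291}}{529} = \frac{2 \sqrt{18291}}{13} \cdot \frac{1}{529} = \frac{2 \sqrt{18291}}{6877}$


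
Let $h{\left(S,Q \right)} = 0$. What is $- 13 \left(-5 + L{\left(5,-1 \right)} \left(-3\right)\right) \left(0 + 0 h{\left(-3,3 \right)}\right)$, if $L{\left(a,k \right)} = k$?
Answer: $0$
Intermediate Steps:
$- 13 \left(-5 + L{\left(5,-1 \right)} \left(-3\right)\right) \left(0 + 0 h{\left(-3,3 \right)}\right) = - 13 \left(-5 - -3\right) \left(0 + 0 \cdot 0\right) = - 13 \left(-5 + 3\right) \left(0 + 0\right) = \left(-13\right) \left(-2\right) 0 = 26 \cdot 0 = 0$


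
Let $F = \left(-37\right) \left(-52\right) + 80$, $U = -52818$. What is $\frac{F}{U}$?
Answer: $- \frac{334}{8803} \approx -0.037942$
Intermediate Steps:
$F = 2004$ ($F = 1924 + 80 = 2004$)
$\frac{F}{U} = \frac{2004}{-52818} = 2004 \left(- \frac{1}{52818}\right) = - \frac{334}{8803}$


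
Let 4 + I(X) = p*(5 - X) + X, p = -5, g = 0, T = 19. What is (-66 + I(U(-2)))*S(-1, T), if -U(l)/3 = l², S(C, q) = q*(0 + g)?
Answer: 0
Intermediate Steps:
S(C, q) = 0 (S(C, q) = q*(0 + 0) = q*0 = 0)
U(l) = -3*l²
I(X) = -29 + 6*X (I(X) = -4 + (-5*(5 - X) + X) = -4 + ((-25 + 5*X) + X) = -4 + (-25 + 6*X) = -29 + 6*X)
(-66 + I(U(-2)))*S(-1, T) = (-66 + (-29 + 6*(-3*(-2)²)))*0 = (-66 + (-29 + 6*(-3*4)))*0 = (-66 + (-29 + 6*(-12)))*0 = (-66 + (-29 - 72))*0 = (-66 - 101)*0 = -167*0 = 0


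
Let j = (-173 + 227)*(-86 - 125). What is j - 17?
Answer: -11411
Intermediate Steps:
j = -11394 (j = 54*(-211) = -11394)
j - 17 = -11394 - 17 = -11411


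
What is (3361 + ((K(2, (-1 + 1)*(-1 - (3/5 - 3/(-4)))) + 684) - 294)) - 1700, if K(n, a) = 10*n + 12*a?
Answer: 2071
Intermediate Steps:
(3361 + ((K(2, (-1 + 1)*(-1 - (3/5 - 3/(-4)))) + 684) - 294)) - 1700 = (3361 + (((10*2 + 12*((-1 + 1)*(-1 - (3/5 - 3/(-4))))) + 684) - 294)) - 1700 = (3361 + (((20 + 12*(0*(-1 - (3*(⅕) - 3*(-¼))))) + 684) - 294)) - 1700 = (3361 + (((20 + 12*(0*(-1 - (⅗ + ¾)))) + 684) - 294)) - 1700 = (3361 + (((20 + 12*(0*(-1 - 1*27/20))) + 684) - 294)) - 1700 = (3361 + (((20 + 12*(0*(-1 - 27/20))) + 684) - 294)) - 1700 = (3361 + (((20 + 12*(0*(-47/20))) + 684) - 294)) - 1700 = (3361 + (((20 + 12*0) + 684) - 294)) - 1700 = (3361 + (((20 + 0) + 684) - 294)) - 1700 = (3361 + ((20 + 684) - 294)) - 1700 = (3361 + (704 - 294)) - 1700 = (3361 + 410) - 1700 = 3771 - 1700 = 2071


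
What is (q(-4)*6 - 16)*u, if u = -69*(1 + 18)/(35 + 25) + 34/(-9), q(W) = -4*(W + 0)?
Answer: -18452/9 ≈ -2050.2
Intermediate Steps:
q(W) = -4*W
u = -4613/180 (u = -69/(60/19) + 34*(-1/9) = -69/(60*(1/19)) - 34/9 = -69/60/19 - 34/9 = -69*19/60 - 34/9 = -437/20 - 34/9 = -4613/180 ≈ -25.628)
(q(-4)*6 - 16)*u = (-4*(-4)*6 - 16)*(-4613/180) = (16*6 - 16)*(-4613/180) = (96 - 16)*(-4613/180) = 80*(-4613/180) = -18452/9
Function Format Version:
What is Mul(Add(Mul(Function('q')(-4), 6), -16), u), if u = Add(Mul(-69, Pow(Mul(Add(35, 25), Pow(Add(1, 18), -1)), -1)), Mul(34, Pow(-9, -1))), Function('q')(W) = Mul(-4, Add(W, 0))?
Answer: Rational(-18452, 9) ≈ -2050.2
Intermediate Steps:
Function('q')(W) = Mul(-4, W)
u = Rational(-4613, 180) (u = Add(Mul(-69, Pow(Mul(60, Pow(19, -1)), -1)), Mul(34, Rational(-1, 9))) = Add(Mul(-69, Pow(Mul(60, Rational(1, 19)), -1)), Rational(-34, 9)) = Add(Mul(-69, Pow(Rational(60, 19), -1)), Rational(-34, 9)) = Add(Mul(-69, Rational(19, 60)), Rational(-34, 9)) = Add(Rational(-437, 20), Rational(-34, 9)) = Rational(-4613, 180) ≈ -25.628)
Mul(Add(Mul(Function('q')(-4), 6), -16), u) = Mul(Add(Mul(Mul(-4, -4), 6), -16), Rational(-4613, 180)) = Mul(Add(Mul(16, 6), -16), Rational(-4613, 180)) = Mul(Add(96, -16), Rational(-4613, 180)) = Mul(80, Rational(-4613, 180)) = Rational(-18452, 9)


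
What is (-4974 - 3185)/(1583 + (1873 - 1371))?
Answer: -8159/2085 ≈ -3.9132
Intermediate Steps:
(-4974 - 3185)/(1583 + (1873 - 1371)) = -8159/(1583 + 502) = -8159/2085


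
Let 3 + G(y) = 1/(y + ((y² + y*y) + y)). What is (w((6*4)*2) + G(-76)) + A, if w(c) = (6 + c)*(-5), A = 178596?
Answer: 2032882201/11400 ≈ 1.7832e+5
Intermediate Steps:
G(y) = -3 + 1/(2*y + 2*y²) (G(y) = -3 + 1/(y + ((y² + y*y) + y)) = -3 + 1/(y + ((y² + y²) + y)) = -3 + 1/(y + (2*y² + y)) = -3 + 1/(y + (y + 2*y²)) = -3 + 1/(2*y + 2*y²))
w(c) = -30 - 5*c
(w((6*4)*2) + G(-76)) + A = ((-30 - 5*6*4*2) + (½)*(1 - 6*(-76) - 6*(-76)²)/(-76*(1 - 76))) + 178596 = ((-30 - 120*2) + (½)*(-1/76)*(1 + 456 - 6*5776)/(-75)) + 178596 = ((-30 - 5*48) + (½)*(-1/76)*(-1/75)*(1 + 456 - 34656)) + 178596 = ((-30 - 240) + (½)*(-1/76)*(-1/75)*(-34199)) + 178596 = (-270 - 34199/11400) + 178596 = -3112199/11400 + 178596 = 2032882201/11400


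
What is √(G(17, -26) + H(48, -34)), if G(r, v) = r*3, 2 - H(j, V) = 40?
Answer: √13 ≈ 3.6056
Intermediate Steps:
H(j, V) = -38 (H(j, V) = 2 - 1*40 = 2 - 40 = -38)
G(r, v) = 3*r
√(G(17, -26) + H(48, -34)) = √(3*17 - 38) = √(51 - 38) = √13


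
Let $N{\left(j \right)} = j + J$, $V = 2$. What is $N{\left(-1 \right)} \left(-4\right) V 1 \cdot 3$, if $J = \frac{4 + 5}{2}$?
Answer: $-84$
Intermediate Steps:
$J = \frac{9}{2}$ ($J = 9 \cdot \frac{1}{2} = \frac{9}{2} \approx 4.5$)
$N{\left(j \right)} = \frac{9}{2} + j$ ($N{\left(j \right)} = j + \frac{9}{2} = \frac{9}{2} + j$)
$N{\left(-1 \right)} \left(-4\right) V 1 \cdot 3 = \left(\frac{9}{2} - 1\right) \left(-4\right) 2 \cdot 1 \cdot 3 = \frac{7}{2} \left(-4\right) 2 \cdot 3 = \left(-14\right) 6 = -84$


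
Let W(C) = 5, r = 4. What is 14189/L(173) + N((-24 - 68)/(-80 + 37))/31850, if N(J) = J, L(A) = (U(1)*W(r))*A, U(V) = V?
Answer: 1943262453/118466075 ≈ 16.404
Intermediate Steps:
L(A) = 5*A (L(A) = (1*5)*A = 5*A)
14189/L(173) + N((-24 - 68)/(-80 + 37))/31850 = 14189/((5*173)) + ((-24 - 68)/(-80 + 37))/31850 = 14189/865 - 92/(-43)*(1/31850) = 14189*(1/865) - 92*(-1/43)*(1/31850) = 14189/865 + (92/43)*(1/31850) = 14189/865 + 46/684775 = 1943262453/118466075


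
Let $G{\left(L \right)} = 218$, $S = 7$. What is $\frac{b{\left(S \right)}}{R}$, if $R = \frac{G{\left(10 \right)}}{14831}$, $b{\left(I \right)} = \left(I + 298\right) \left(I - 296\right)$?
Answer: $- \frac{1307278495}{218} \approx -5.9967 \cdot 10^{6}$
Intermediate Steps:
$b{\left(I \right)} = \left(-296 + I\right) \left(298 + I\right)$ ($b{\left(I \right)} = \left(298 + I\right) \left(-296 + I\right) = \left(-296 + I\right) \left(298 + I\right)$)
$R = \frac{218}{14831} \approx 0.014699$
$\frac{b{\left(S \right)}}{R} = \frac{-88208 + 7^{2} + 2 \cdot 7}{\frac{218}{14831}} = \left(-88208 + 49 + 14\right) \frac{14831}{218} = \left(-88145\right) \frac{14831}{218} = - \frac{1307278495}{218}$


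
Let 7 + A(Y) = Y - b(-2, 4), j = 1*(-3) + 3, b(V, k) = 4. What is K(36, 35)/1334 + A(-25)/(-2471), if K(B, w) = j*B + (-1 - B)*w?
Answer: -3151921/3296314 ≈ -0.95620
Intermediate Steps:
j = 0 (j = -3 + 3 = 0)
K(B, w) = w*(-1 - B) (K(B, w) = 0*B + (-1 - B)*w = 0 + w*(-1 - B) = w*(-1 - B))
A(Y) = -11 + Y (A(Y) = -7 + (Y - 1*4) = -7 + (Y - 4) = -7 + (-4 + Y) = -11 + Y)
K(36, 35)/1334 + A(-25)/(-2471) = (35*(-1 - 1*36))/1334 + (-11 - 25)/(-2471) = (35*(-1 - 36))*(1/1334) - 36*(-1/2471) = (35*(-37))*(1/1334) + 36/2471 = -1295*1/1334 + 36/2471 = -1295/1334 + 36/2471 = -3151921/3296314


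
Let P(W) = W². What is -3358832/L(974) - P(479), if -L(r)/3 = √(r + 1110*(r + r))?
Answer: -229441 + 1679416*√2163254/3244881 ≈ -2.2868e+5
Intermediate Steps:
L(r) = -3*√2221*√r (L(r) = -3*√(r + 1110*(r + r)) = -3*√(r + 1110*(2*r)) = -3*√(r + 2220*r) = -3*√2221*√r)
-3358832/L(974) - P(479) = -3358832*(-√2163254/6489762) - 1*479² = -3358832*(-√2163254/6489762) - 1*229441 = -(-1679416)*√2163254/3244881 - 229441 = 1679416*√2163254/3244881 - 229441 = -229441 + 1679416*√2163254/3244881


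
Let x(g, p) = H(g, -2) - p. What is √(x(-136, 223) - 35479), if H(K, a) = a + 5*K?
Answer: 4*I*√2274 ≈ 190.75*I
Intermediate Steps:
x(g, p) = -2 - p + 5*g (x(g, p) = (-2 + 5*g) - p = -2 - p + 5*g)
√(x(-136, 223) - 35479) = √((-2 - 1*223 + 5*(-136)) - 35479) = √((-2 - 223 - 680) - 35479) = √(-905 - 35479) = √(-36384) = 4*I*√2274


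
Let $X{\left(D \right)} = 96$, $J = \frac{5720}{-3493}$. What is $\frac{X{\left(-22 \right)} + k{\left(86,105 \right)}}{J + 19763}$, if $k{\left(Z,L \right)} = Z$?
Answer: $\frac{635726}{69026439} \approx 0.0092099$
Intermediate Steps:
$J = - \frac{5720}{3493}$ ($J = 5720 \left(- \frac{1}{3493}\right) = - \frac{5720}{3493} \approx -1.6376$)
$\frac{X{\left(-22 \right)} + k{\left(86,105 \right)}}{J + 19763} = \frac{96 + 86}{- \frac{5720}{3493} + 19763} = \frac{182}{\frac{69026439}{3493}} = 182 \cdot \frac{3493}{69026439} = \frac{635726}{69026439}$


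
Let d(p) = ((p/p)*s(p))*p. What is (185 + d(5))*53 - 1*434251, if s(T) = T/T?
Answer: -424181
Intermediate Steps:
s(T) = 1
d(p) = p (d(p) = ((p/p)*1)*p = (1*1)*p = 1*p = p)
(185 + d(5))*53 - 1*434251 = (185 + 5)*53 - 1*434251 = 190*53 - 434251 = 10070 - 434251 = -424181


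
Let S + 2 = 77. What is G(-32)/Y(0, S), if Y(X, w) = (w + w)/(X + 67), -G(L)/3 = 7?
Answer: -469/50 ≈ -9.3800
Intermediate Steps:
S = 75 (S = -2 + 77 = 75)
G(L) = -21 (G(L) = -3*7 = -21)
Y(X, w) = 2*w/(67 + X) (Y(X, w) = (2*w)/(67 + X) = 2*w/(67 + X))
G(-32)/Y(0, S) = -21/(2*75/(67 + 0)) = -21/(2*75/67) = -21/(2*75*(1/67)) = -21/150/67 = -21*67/150 = -469/50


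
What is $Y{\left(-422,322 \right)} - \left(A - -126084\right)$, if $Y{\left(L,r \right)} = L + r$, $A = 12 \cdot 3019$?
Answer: $-162412$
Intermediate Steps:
$A = 36228$
$Y{\left(-422,322 \right)} - \left(A - -126084\right) = \left(-422 + 322\right) - \left(36228 - -126084\right) = -100 - \left(36228 + 126084\right) = -100 - 162312 = -162412$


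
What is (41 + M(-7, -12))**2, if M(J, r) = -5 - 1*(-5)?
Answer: 1681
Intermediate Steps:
M(J, r) = 0 (M(J, r) = -5 + 5 = 0)
(41 + M(-7, -12))**2 = (41 + 0)**2 = 41**2 = 1681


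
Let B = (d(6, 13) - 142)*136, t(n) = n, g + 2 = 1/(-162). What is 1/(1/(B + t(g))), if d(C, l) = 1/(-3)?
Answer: -3136213/162 ≈ -19359.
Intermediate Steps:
d(C, l) = -⅓
g = -325/162 (g = -2 + 1/(-162) = -2 - 1/162 = -325/162 ≈ -2.0062)
B = -58072/3 (B = (-⅓ - 142)*136 = -427/3*136 = -58072/3 ≈ -19357.)
1/(1/(B + t(g))) = 1/(1/(-58072/3 - 325/162)) = 1/(1/(-3136213/162)) = 1/(-162/3136213) = -3136213/162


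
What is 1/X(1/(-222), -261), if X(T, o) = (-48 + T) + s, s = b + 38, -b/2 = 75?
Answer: -222/35521 ≈ -0.0062498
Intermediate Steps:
b = -150 (b = -2*75 = -150)
s = -112 (s = -150 + 38 = -112)
X(T, o) = -160 + T (X(T, o) = (-48 + T) - 112 = -160 + T)
1/X(1/(-222), -261) = 1/(-160 + 1/(-222)) = 1/(-160 - 1/222) = 1/(-35521/222) = -222/35521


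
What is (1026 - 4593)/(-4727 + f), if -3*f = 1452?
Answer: 1189/1737 ≈ 0.68451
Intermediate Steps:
f = -484 (f = -⅓*1452 = -484)
(1026 - 4593)/(-4727 + f) = (1026 - 4593)/(-4727 - 484) = -3567/(-5211) = -3567*(-1/5211) = 1189/1737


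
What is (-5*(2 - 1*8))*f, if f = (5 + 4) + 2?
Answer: 330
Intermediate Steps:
f = 11 (f = 9 + 2 = 11)
(-5*(2 - 1*8))*f = -5*(2 - 1*8)*11 = -5*(2 - 8)*11 = -5*(-6)*11 = 30*11 = 330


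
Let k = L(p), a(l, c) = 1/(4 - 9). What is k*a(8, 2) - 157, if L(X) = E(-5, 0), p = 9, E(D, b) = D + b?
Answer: -156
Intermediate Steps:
a(l, c) = -⅕ (a(l, c) = 1/(-5) = -⅕)
L(X) = -5 (L(X) = -5 + 0 = -5)
k = -5
k*a(8, 2) - 157 = -5*(-⅕) - 157 = 1 - 157 = -156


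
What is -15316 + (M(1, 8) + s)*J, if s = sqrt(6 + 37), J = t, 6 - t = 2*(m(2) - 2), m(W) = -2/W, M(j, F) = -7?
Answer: -15400 + 12*sqrt(43) ≈ -15321.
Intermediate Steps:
t = 12 (t = 6 - 2*(-2/2 - 2) = 6 - 2*(-2*1/2 - 2) = 6 - 2*(-1 - 2) = 6 - 2*(-3) = 6 - 1*(-6) = 6 + 6 = 12)
J = 12
s = sqrt(43) ≈ 6.5574
-15316 + (M(1, 8) + s)*J = -15316 + (-7 + sqrt(43))*12 = -15316 + (-84 + 12*sqrt(43)) = -15400 + 12*sqrt(43)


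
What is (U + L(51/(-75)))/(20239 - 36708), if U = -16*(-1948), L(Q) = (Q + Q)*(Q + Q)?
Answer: -19481156/10293125 ≈ -1.8926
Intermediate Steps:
L(Q) = 4*Q**2 (L(Q) = (2*Q)*(2*Q) = 4*Q**2)
U = 31168
(U + L(51/(-75)))/(20239 - 36708) = (31168 + 4*(51/(-75))**2)/(20239 - 36708) = (31168 + 4*(51*(-1/75))**2)/(-16469) = (31168 + 4*(-17/25)**2)*(-1/16469) = (31168 + 4*(289/625))*(-1/16469) = (31168 + 1156/625)*(-1/16469) = (19481156/625)*(-1/16469) = -19481156/10293125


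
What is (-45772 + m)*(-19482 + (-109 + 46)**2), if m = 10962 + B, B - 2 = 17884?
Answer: 262542012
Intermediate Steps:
B = 17886 (B = 2 + 17884 = 17886)
m = 28848 (m = 10962 + 17886 = 28848)
(-45772 + m)*(-19482 + (-109 + 46)**2) = (-45772 + 28848)*(-19482 + (-109 + 46)**2) = -16924*(-19482 + (-63)**2) = -16924*(-19482 + 3969) = -16924*(-15513) = 262542012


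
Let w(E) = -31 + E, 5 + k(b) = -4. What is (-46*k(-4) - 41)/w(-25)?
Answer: -373/56 ≈ -6.6607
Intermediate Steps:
k(b) = -9 (k(b) = -5 - 4 = -9)
(-46*k(-4) - 41)/w(-25) = (-46*(-9) - 41)/(-31 - 25) = (414 - 41)/(-56) = 373*(-1/56) = -373/56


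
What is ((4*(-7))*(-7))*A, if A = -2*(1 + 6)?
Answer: -2744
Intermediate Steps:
A = -14 (A = -2*7 = -14)
((4*(-7))*(-7))*A = ((4*(-7))*(-7))*(-14) = -28*(-7)*(-14) = 196*(-14) = -2744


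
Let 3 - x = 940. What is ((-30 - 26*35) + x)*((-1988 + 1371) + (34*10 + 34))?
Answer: 456111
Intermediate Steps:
x = -937 (x = 3 - 1*940 = 3 - 940 = -937)
((-30 - 26*35) + x)*((-1988 + 1371) + (34*10 + 34)) = ((-30 - 26*35) - 937)*((-1988 + 1371) + (34*10 + 34)) = ((-30 - 910) - 937)*(-617 + (340 + 34)) = (-940 - 937)*(-617 + 374) = -1877*(-243) = 456111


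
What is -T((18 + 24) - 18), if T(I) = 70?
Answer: -70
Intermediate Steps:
-T((18 + 24) - 18) = -1*70 = -70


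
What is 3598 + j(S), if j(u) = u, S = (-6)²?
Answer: 3634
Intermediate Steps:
S = 36
3598 + j(S) = 3598 + 36 = 3634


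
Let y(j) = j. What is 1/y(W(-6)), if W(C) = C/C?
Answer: 1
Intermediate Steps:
W(C) = 1
1/y(W(-6)) = 1/1 = 1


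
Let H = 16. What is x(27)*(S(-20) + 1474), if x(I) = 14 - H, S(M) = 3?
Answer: -2954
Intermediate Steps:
x(I) = -2 (x(I) = 14 - 1*16 = 14 - 16 = -2)
x(27)*(S(-20) + 1474) = -2*(3 + 1474) = -2*1477 = -2954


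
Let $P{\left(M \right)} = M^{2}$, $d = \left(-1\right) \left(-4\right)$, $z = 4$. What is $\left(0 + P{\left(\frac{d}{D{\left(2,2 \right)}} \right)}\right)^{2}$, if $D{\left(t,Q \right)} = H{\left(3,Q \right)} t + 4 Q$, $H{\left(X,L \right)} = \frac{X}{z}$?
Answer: $\frac{4096}{130321} \approx 0.03143$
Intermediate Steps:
$H{\left(X,L \right)} = \frac{X}{4}$
$D{\left(t,Q \right)} = 4 Q + \frac{3 t}{4}$ ($D{\left(t,Q \right)} = \frac{1}{4} \cdot 3 t + 4 Q = \frac{3 t}{4} + 4 Q = 4 Q + \frac{3 t}{4}$)
$d = 4$
$\left(0 + P{\left(\frac{d}{D{\left(2,2 \right)}} \right)}\right)^{2} = \left(0 + \left(\frac{4}{4 \cdot 2 + \frac{3}{4} \cdot 2}\right)^{2}\right)^{2} = \left(0 + \left(\frac{4}{8 + \frac{3}{2}}\right)^{2}\right)^{2} = \left(0 + \left(\frac{4}{\frac{19}{2}}\right)^{2}\right)^{2} = \left(0 + \left(4 \cdot \frac{2}{19}\right)^{2}\right)^{2} = \left(0 + \left(\frac{8}{19}\right)^{2}\right)^{2} = \left(0 + \frac{64}{361}\right)^{2} = \left(\frac{64}{361}\right)^{2} = \frac{4096}{130321}$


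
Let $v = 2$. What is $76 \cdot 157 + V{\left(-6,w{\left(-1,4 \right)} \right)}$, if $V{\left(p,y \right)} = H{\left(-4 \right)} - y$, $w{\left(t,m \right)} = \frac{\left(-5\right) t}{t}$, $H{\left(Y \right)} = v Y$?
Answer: $11929$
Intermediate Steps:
$H{\left(Y \right)} = 2 Y$
$w{\left(t,m \right)} = -5$
$V{\left(p,y \right)} = -8 - y$ ($V{\left(p,y \right)} = 2 \left(-4\right) - y = -8 - y$)
$76 \cdot 157 + V{\left(-6,w{\left(-1,4 \right)} \right)} = 76 \cdot 157 - 3 = 11932 + \left(-8 + 5\right) = 11932 - 3 = 11929$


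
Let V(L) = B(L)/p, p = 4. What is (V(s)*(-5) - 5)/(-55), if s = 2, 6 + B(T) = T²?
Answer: 1/22 ≈ 0.045455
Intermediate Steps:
B(T) = -6 + T²
V(L) = -3/2 + L²/4 (V(L) = (-6 + L²)/4 = (-6 + L²)*(¼) = -3/2 + L²/4)
(V(s)*(-5) - 5)/(-55) = ((-3/2 + (¼)*2²)*(-5) - 5)/(-55) = -((-3/2 + (¼)*4)*(-5) - 5)/55 = -((-3/2 + 1)*(-5) - 5)/55 = -(-½*(-5) - 5)/55 = -(5/2 - 5)/55 = -1/55*(-5/2) = 1/22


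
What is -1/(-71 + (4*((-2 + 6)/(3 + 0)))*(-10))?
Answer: 3/373 ≈ 0.0080429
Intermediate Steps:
-1/(-71 + (4*((-2 + 6)/(3 + 0)))*(-10)) = -1/(-71 + (4*(4/3))*(-10)) = -1/(-71 + (16/3)*(-10)) = -1/(-71 - 160/3) = -1/(-373/3) = -3/373*(-1) = 3/373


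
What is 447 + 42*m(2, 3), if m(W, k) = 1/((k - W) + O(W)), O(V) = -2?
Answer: 405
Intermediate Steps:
m(W, k) = 1/(-2 + k - W) (m(W, k) = 1/((k - W) - 2) = 1/(-2 + k - W))
447 + 42*m(2, 3) = 447 + 42/(-2 + 3 - 1*2) = 447 + 42/(-2 + 3 - 2) = 447 + 42/(-1) = 447 + 42*(-1) = 447 - 42 = 405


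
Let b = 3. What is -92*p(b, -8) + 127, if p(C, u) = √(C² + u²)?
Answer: 127 - 92*√73 ≈ -659.05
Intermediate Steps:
-92*p(b, -8) + 127 = -92*√(3² + (-8)²) + 127 = -92*√(9 + 64) + 127 = -92*√73 + 127 = 127 - 92*√73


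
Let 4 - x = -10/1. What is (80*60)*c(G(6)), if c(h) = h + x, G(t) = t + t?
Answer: 124800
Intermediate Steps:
G(t) = 2*t
x = 14 (x = 4 - (-10)/1 = 4 - (-10) = 4 - 1*(-10) = 4 + 10 = 14)
c(h) = 14 + h (c(h) = h + 14 = 14 + h)
(80*60)*c(G(6)) = (80*60)*(14 + 2*6) = 4800*(14 + 12) = 4800*26 = 124800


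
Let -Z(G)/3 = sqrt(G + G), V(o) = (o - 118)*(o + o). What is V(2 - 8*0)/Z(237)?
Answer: 232*sqrt(474)/711 ≈ 7.1041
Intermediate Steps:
V(o) = 2*o*(-118 + o) (V(o) = (-118 + o)*(2*o) = 2*o*(-118 + o))
Z(G) = -3*sqrt(2)*sqrt(G) (Z(G) = -3*sqrt(G + G) = -3*sqrt(2)*sqrt(G))
V(2 - 8*0)/Z(237) = (2*(2 - 8*0)*(-118 + (2 - 8*0)))/((-3*sqrt(2)*sqrt(237))) = (2*(2 + 0)*(-118 + (2 + 0)))/((-3*sqrt(474))) = (2*2*(-118 + 2))*(-sqrt(474)/1422) = (2*2*(-116))*(-sqrt(474)/1422) = -(-232)*sqrt(474)/711 = 232*sqrt(474)/711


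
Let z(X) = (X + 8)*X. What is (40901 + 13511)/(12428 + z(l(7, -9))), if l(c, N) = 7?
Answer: 54412/12533 ≈ 4.3415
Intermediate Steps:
z(X) = X*(8 + X) (z(X) = (8 + X)*X = X*(8 + X))
(40901 + 13511)/(12428 + z(l(7, -9))) = (40901 + 13511)/(12428 + 7*(8 + 7)) = 54412/(12428 + 7*15) = 54412/(12428 + 105) = 54412/12533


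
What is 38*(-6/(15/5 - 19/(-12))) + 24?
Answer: -1416/55 ≈ -25.745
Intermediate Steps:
38*(-6/(15/5 - 19/(-12))) + 24 = 38*(-6/(15*(⅕) - 19*(-1/12))) + 24 = 38*(-6/(3 + 19/12)) + 24 = 38*(-6/55/12) + 24 = 38*(-6*12/55) + 24 = 38*(-72/55) + 24 = -2736/55 + 24 = -1416/55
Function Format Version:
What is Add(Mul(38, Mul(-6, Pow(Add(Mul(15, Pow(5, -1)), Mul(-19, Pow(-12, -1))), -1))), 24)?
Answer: Rational(-1416, 55) ≈ -25.745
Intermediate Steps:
Add(Mul(38, Mul(-6, Pow(Add(Mul(15, Pow(5, -1)), Mul(-19, Pow(-12, -1))), -1))), 24) = Add(Mul(38, Mul(-6, Pow(Add(Mul(15, Rational(1, 5)), Mul(-19, Rational(-1, 12))), -1))), 24) = Add(Mul(38, Mul(-6, Pow(Add(3, Rational(19, 12)), -1))), 24) = Add(Mul(38, Mul(-6, Pow(Rational(55, 12), -1))), 24) = Add(Mul(38, Mul(-6, Rational(12, 55))), 24) = Add(Mul(38, Rational(-72, 55)), 24) = Add(Rational(-2736, 55), 24) = Rational(-1416, 55)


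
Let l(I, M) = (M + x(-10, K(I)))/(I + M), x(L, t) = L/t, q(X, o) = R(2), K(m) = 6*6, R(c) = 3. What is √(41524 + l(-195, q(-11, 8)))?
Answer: √861041370/144 ≈ 203.77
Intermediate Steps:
K(m) = 36
q(X, o) = 3
l(I, M) = (-5/18 + M)/(I + M) (l(I, M) = (M - 10/36)/(I + M) = (M - 10*1/36)/(I + M) = (M - 5/18)/(I + M) = (-5/18 + M)/(I + M))
√(41524 + l(-195, q(-11, 8))) = √(41524 + (-5/18 + 3)/(-195 + 3)) = √(41524 + (49/18)/(-192)) = √(41524 - 1/192*49/18) = √(41524 - 49/3456) = √(143506895/3456) = √861041370/144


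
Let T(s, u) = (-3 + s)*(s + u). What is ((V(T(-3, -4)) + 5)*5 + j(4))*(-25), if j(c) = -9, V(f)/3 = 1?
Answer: -775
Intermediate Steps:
V(f) = 3 (V(f) = 3*1 = 3)
((V(T(-3, -4)) + 5)*5 + j(4))*(-25) = ((3 + 5)*5 - 9)*(-25) = (8*5 - 9)*(-25) = (40 - 9)*(-25) = 31*(-25) = -775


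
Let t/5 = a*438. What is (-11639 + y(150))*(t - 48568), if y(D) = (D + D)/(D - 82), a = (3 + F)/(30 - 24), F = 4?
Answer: 9100819244/17 ≈ 5.3534e+8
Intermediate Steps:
a = 7/6 (a = (3 + 4)/(30 - 24) = 7/6 ≈ 1.1667)
t = 2555 (t = 5*((7/6)*438) = 5*511 = 2555)
y(D) = 2*D/(-82 + D) (y(D) = (2*D)/(-82 + D) = 2*D/(-82 + D))
(-11639 + y(150))*(t - 48568) = (-11639 + 2*150/(-82 + 150))*(2555 - 48568) = (-11639 + 2*150/68)*(-46013) = (-11639 + 2*150*(1/68))*(-46013) = (-11639 + 75/17)*(-46013) = -197788/17*(-46013) = 9100819244/17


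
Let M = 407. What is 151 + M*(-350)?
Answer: -142299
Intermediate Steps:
151 + M*(-350) = 151 + 407*(-350) = 151 - 142450 = -142299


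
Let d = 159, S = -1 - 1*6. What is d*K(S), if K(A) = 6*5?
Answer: 4770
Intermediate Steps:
S = -7 (S = -1 - 6 = -7)
K(A) = 30
d*K(S) = 159*30 = 4770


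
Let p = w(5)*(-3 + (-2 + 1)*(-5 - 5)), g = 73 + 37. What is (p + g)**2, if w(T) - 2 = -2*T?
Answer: 2916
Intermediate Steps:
g = 110
w(T) = 2 - 2*T
p = -56 (p = (2 - 2*5)*(-3 + (-2 + 1)*(-5 - 5)) = (2 - 10)*(-3 - 1*(-10)) = -8*(-3 + 10) = -8*7 = -56)
(p + g)**2 = (-56 + 110)**2 = 54**2 = 2916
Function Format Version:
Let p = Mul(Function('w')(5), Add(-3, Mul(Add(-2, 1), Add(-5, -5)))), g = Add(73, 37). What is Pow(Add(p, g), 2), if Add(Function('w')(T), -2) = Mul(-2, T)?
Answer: 2916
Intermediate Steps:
g = 110
Function('w')(T) = Add(2, Mul(-2, T))
p = -56 (p = Mul(Add(2, Mul(-2, 5)), Add(-3, Mul(Add(-2, 1), Add(-5, -5)))) = Mul(Add(2, -10), Add(-3, Mul(-1, -10))) = Mul(-8, Add(-3, 10)) = Mul(-8, 7) = -56)
Pow(Add(p, g), 2) = Pow(Add(-56, 110), 2) = Pow(54, 2) = 2916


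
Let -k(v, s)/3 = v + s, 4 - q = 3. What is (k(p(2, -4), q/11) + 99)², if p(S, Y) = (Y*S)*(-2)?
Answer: 311364/121 ≈ 2573.3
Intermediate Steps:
q = 1 (q = 4 - 1*3 = 4 - 3 = 1)
p(S, Y) = -2*S*Y (p(S, Y) = (S*Y)*(-2) = -2*S*Y)
k(v, s) = -3*s - 3*v (k(v, s) = -3*(v + s) = -3*(s + v) = -3*s - 3*v)
(k(p(2, -4), q/11) + 99)² = ((-3/11 - (-6)*2*(-4)) + 99)² = ((-3/11 - 3*16) + 99)² = ((-3*1/11 - 48) + 99)² = ((-3/11 - 48) + 99)² = (-531/11 + 99)² = (558/11)² = 311364/121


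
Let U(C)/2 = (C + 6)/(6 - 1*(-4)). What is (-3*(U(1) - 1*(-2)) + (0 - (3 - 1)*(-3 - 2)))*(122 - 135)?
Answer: 13/5 ≈ 2.6000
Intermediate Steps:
U(C) = 6/5 + C/5 (U(C) = 2*((C + 6)/(6 - 1*(-4))) = 2*((6 + C)/(6 + 4)) = 2*((6 + C)/10) = 2*((6 + C)*(1/10)) = 2*(3/5 + C/10) = 6/5 + C/5)
(-3*(U(1) - 1*(-2)) + (0 - (3 - 1)*(-3 - 2)))*(122 - 135) = (-3*((6/5 + (1/5)*1) - 1*(-2)) + (0 - (3 - 1)*(-3 - 2)))*(122 - 135) = (-3*((6/5 + 1/5) + 2) + (0 - 2*(-5)))*(-13) = (-3*(7/5 + 2) + (0 - 1*(-10)))*(-13) = (-3*17/5 + (0 + 10))*(-13) = (-51/5 + 10)*(-13) = -1/5*(-13) = 13/5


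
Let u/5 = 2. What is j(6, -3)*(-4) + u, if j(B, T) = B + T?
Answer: -2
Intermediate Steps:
u = 10 (u = 5*2 = 10)
j(6, -3)*(-4) + u = (6 - 3)*(-4) + 10 = 3*(-4) + 10 = -12 + 10 = -2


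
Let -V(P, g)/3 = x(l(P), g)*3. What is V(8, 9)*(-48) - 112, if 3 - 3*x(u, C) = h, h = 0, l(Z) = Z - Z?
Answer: 320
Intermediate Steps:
l(Z) = 0
x(u, C) = 1 (x(u, C) = 1 - ⅓*0 = 1 + 0 = 1)
V(P, g) = -9 (V(P, g) = -3*3 = -9)
V(8, 9)*(-48) - 112 = -9*(-48) - 112 = 432 - 112 = 320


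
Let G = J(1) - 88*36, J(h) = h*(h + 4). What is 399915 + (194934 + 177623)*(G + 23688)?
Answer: 7647132340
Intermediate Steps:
J(h) = h*(4 + h)
G = -3163 (G = 1*(4 + 1) - 88*36 = 1*5 - 3168 = 5 - 3168 = -3163)
399915 + (194934 + 177623)*(G + 23688) = 399915 + (194934 + 177623)*(-3163 + 23688) = 399915 + 372557*20525 = 399915 + 7646732425 = 7647132340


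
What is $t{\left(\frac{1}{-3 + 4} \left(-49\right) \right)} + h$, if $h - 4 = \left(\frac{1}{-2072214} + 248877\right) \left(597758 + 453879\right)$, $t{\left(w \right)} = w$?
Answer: $\frac{542356967890419619}{2072214} \approx 2.6173 \cdot 10^{11}$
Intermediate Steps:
$h = \frac{542356967991958105}{2072214}$ ($h = 4 + \left(\frac{1}{-2072214} + 248877\right) \left(597758 + 453879\right) = 4 + \left(- \frac{1}{2072214} + 248877\right) 1051637 = 4 + \frac{515726403677}{2072214} \cdot 1051637 = 4 + \frac{542356967983669249}{2072214} = \frac{542356967991958105}{2072214} \approx 2.6173 \cdot 10^{11}$)
$t{\left(\frac{1}{-3 + 4} \left(-49\right) \right)} + h = \frac{1}{-3 + 4} \left(-49\right) + \frac{542356967991958105}{2072214} = 1^{-1} \left(-49\right) + \frac{542356967991958105}{2072214} = 1 \left(-49\right) + \frac{542356967991958105}{2072214} = -49 + \frac{542356967991958105}{2072214} = \frac{542356967890419619}{2072214}$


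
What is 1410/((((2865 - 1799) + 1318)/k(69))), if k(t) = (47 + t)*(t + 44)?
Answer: 2310285/298 ≈ 7752.6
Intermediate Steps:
k(t) = (44 + t)*(47 + t) (k(t) = (47 + t)*(44 + t) = (44 + t)*(47 + t))
1410/((((2865 - 1799) + 1318)/k(69))) = 1410/((((2865 - 1799) + 1318)/(2068 + 69² + 91*69))) = 1410/(((1066 + 1318)/(2068 + 4761 + 6279))) = 1410/((2384/13108)) = 1410/((2384*(1/13108))) = 1410/(596/3277) = 1410*(3277/596) = 2310285/298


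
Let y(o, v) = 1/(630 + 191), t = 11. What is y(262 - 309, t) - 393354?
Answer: -322943633/821 ≈ -3.9335e+5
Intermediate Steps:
y(o, v) = 1/821
y(262 - 309, t) - 393354 = 1/821 - 393354 = -322943633/821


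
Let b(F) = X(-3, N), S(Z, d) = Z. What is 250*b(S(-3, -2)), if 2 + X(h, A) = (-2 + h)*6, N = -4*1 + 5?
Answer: -8000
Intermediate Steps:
N = 1 (N = -4 + 5 = 1)
X(h, A) = -14 + 6*h (X(h, A) = -2 + (-2 + h)*6 = -2 + (-12 + 6*h) = -14 + 6*h)
b(F) = -32 (b(F) = -14 + 6*(-3) = -14 - 18 = -32)
250*b(S(-3, -2)) = 250*(-32) = -8000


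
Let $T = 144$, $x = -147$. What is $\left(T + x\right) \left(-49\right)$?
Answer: $147$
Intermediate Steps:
$\left(T + x\right) \left(-49\right) = \left(144 - 147\right) \left(-49\right) = \left(-3\right) \left(-49\right) = 147$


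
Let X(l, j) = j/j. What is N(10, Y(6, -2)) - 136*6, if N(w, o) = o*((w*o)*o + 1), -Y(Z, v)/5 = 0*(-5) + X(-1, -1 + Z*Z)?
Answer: -2071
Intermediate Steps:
X(l, j) = 1
Y(Z, v) = -5 (Y(Z, v) = -5*(0*(-5) + 1) = -5*(0 + 1) = -5*1 = -5)
N(w, o) = o*(1 + w*o**2) (N(w, o) = o*((o*w)*o + 1) = o*(w*o**2 + 1) = o*(1 + w*o**2))
N(10, Y(6, -2)) - 136*6 = (-5 + 10*(-5)**3) - 136*6 = (-5 + 10*(-125)) - 816 = (-5 - 1250) - 816 = -1255 - 816 = -2071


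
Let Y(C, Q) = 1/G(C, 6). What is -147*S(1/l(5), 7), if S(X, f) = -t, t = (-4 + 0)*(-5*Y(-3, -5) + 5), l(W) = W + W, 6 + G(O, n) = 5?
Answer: -5880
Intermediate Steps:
G(O, n) = -1 (G(O, n) = -6 + 5 = -1)
l(W) = 2*W
Y(C, Q) = -1 (Y(C, Q) = 1/(-1) = -1)
t = -40 (t = (-4 + 0)*(-5*(-1) + 5) = -4*(5 + 5) = -4*10 = -40)
S(X, f) = 40 (S(X, f) = -1*(-40) = 40)
-147*S(1/l(5), 7) = -147*40 = -5880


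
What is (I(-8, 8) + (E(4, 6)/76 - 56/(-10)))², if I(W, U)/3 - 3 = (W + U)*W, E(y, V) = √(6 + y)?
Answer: 15390277/72200 + 73*√10/190 ≈ 214.38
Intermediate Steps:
I(W, U) = 9 + 3*W*(U + W) (I(W, U) = 9 + 3*((W + U)*W) = 9 + 3*((U + W)*W) = 9 + 3*(W*(U + W)) = 9 + 3*W*(U + W))
(I(-8, 8) + (E(4, 6)/76 - 56/(-10)))² = ((9 + 3*(-8)² + 3*8*(-8)) + (√(6 + 4)/76 - 56/(-10)))² = ((9 + 3*64 - 192) + (√10*(1/76) - 56*(-⅒)))² = ((9 + 192 - 192) + (√10/76 + 28/5))² = (9 + (28/5 + √10/76))² = (73/5 + √10/76)²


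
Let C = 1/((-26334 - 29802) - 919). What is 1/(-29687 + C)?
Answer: -57055/1693791786 ≈ -3.3685e-5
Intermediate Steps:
C = -1/57055 (C = 1/(-56136 - 919) = 1/(-57055) = -1/57055 ≈ -1.7527e-5)
1/(-29687 + C) = 1/(-29687 - 1/57055) = 1/(-1693791786/57055) = -57055/1693791786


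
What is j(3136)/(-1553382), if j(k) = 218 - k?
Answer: 1459/776691 ≈ 0.0018785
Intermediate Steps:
j(3136)/(-1553382) = (218 - 1*3136)/(-1553382) = (218 - 3136)*(-1/1553382) = -2918*(-1/1553382) = 1459/776691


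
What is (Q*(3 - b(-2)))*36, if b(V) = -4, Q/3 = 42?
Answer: 31752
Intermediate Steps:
Q = 126 (Q = 3*42 = 126)
(Q*(3 - b(-2)))*36 = (126*(3 - 1*(-4)))*36 = (126*(3 + 4))*36 = (126*7)*36 = 882*36 = 31752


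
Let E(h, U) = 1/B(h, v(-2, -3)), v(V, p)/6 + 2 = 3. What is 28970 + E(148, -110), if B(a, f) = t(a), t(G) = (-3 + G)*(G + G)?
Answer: 1243392401/42920 ≈ 28970.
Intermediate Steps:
t(G) = 2*G*(-3 + G) (t(G) = (-3 + G)*(2*G) = 2*G*(-3 + G))
v(V, p) = 6 (v(V, p) = -12 + 6*3 = -12 + 18 = 6)
B(a, f) = 2*a*(-3 + a)
E(h, U) = 1/(2*h*(-3 + h))
28970 + E(148, -110) = 28970 + (½)/(148*(-3 + 148)) = 28970 + (½)*(1/148)/145 = 28970 + (½)*(1/148)*(1/145) = 28970 + 1/42920 = 1243392401/42920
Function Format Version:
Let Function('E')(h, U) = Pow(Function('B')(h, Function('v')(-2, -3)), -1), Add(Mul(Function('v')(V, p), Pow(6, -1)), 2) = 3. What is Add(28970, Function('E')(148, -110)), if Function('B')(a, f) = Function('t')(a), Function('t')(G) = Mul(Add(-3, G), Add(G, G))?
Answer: Rational(1243392401, 42920) ≈ 28970.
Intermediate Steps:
Function('t')(G) = Mul(2, G, Add(-3, G)) (Function('t')(G) = Mul(Add(-3, G), Mul(2, G)) = Mul(2, G, Add(-3, G)))
Function('v')(V, p) = 6 (Function('v')(V, p) = Add(-12, Mul(6, 3)) = Add(-12, 18) = 6)
Function('B')(a, f) = Mul(2, a, Add(-3, a))
Function('E')(h, U) = Mul(Rational(1, 2), Pow(h, -1), Pow(Add(-3, h), -1)) (Function('E')(h, U) = Pow(Mul(2, h, Add(-3, h)), -1) = Mul(Rational(1, 2), Pow(h, -1), Pow(Add(-3, h), -1)))
Add(28970, Function('E')(148, -110)) = Add(28970, Mul(Rational(1, 2), Pow(148, -1), Pow(Add(-3, 148), -1))) = Add(28970, Mul(Rational(1, 2), Rational(1, 148), Pow(145, -1))) = Add(28970, Mul(Rational(1, 2), Rational(1, 148), Rational(1, 145))) = Add(28970, Rational(1, 42920)) = Rational(1243392401, 42920)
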